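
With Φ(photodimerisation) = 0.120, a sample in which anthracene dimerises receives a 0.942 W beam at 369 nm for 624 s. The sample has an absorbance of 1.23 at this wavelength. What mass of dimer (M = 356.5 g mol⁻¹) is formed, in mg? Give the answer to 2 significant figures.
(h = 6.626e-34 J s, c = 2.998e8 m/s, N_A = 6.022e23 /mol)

73 mg

Photon energy at 369 nm: hc/λ = (6.626e-34)(2.998e8)/(369e-9) = 5.383e-19 J.
Energy delivered: (0.942 W)(624 s) = 587.8 J.
Photons incident: 587.8 / 5.383e-19 = 1.092e21, i.e. 1.092e21/6.022e23 = 0.001813 mol.
Fraction absorbed: 1 − 10^(−1.23) = 0.9411.
Photons absorbed: 0.9411 × 0.001813 = 0.001706 mol.
Product: Φ × n_abs = 0.120 × 0.001706 = 2.047e-4 mol.
Mass: 2.047e-4 × 356.5 = 0.07298 g = 73 mg.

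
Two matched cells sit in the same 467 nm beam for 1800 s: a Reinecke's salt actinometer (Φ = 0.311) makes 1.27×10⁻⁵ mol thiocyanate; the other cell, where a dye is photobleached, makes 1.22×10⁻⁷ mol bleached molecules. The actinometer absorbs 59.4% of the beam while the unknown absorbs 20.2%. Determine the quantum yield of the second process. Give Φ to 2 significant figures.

Φ = 0.0088

Photons absorbed by the actinometer: 1.27×10⁻⁵ / 0.311 = 4.084×10⁻⁵ mol.
Incident flux: 4.084×10⁻⁵ / 0.594 = 6.875×10⁻⁵ einstein.
Absorbed by unknown: 0.202 × 6.875×10⁻⁵ = 1.389×10⁻⁵ mol.
Φ(unknown) = 1.22×10⁻⁷ / 1.389×10⁻⁵ = 0.0088.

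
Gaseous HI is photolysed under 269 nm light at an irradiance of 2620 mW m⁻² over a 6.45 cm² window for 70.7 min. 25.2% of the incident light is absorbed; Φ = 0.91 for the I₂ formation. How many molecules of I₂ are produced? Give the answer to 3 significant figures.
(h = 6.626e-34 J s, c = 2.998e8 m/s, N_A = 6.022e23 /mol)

2.23e18 molecules

Photon energy at 269 nm: hc/λ = (6.626e-34)(2.998e8)/(269e-9) = 7.385e-19 J.
Energy delivered: (2620 mW m⁻²)(6.45e-4 m²)(4242 s) = 7.169 J.
Photons incident: 7.169 / 7.385e-19 = 9.708e18, i.e. 9.708e18/6.022e23 = 1.612e-5 mol.
Photons absorbed: 0.252 × 1.612e-5 = 4.062e-6 mol.
Product: Φ × n_abs = 0.91 × 4.062e-6 = 3.696e-6 mol.
As a count: 3.696e-6 × 6.022e23 = 2.23e18.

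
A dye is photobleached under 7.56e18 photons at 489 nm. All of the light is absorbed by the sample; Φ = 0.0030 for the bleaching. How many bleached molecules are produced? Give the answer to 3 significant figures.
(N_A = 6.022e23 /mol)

Moles of photons: 7.56e18 / 6.022e23 = 1.255e-5 mol.
Product: Φ × n_abs = 0.0030 × 1.255e-5 = 3.765e-8 mol.
As a count: 3.765e-8 × 6.022e23 = 2.27e16.

2.27e16 bleached molecules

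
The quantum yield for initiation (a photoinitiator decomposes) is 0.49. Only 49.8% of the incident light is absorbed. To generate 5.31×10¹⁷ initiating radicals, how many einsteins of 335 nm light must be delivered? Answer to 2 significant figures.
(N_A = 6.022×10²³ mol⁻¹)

3.6×10⁻⁶ einstein

Product: 5.31×10¹⁷ / 6.022×10²³ = 8.818×10⁻⁷ mol.
Photons that must be absorbed: 8.818×10⁻⁷ / 0.49 = 1.800×10⁻⁶ mol.
Incident photons needed: 1.800×10⁻⁶ / 0.498 = 3.614×10⁻⁶ mol.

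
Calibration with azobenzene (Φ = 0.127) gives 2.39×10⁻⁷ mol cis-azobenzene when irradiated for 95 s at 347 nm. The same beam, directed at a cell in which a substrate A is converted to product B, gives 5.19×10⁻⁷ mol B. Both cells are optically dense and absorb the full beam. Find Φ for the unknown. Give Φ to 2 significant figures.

Photons absorbed by the actinometer: 2.39×10⁻⁷ / 0.127 = 1.882×10⁻⁶ mol.
Φ(unknown) = 5.19×10⁻⁷ / 1.882×10⁻⁶ = 0.28.

Φ = 0.28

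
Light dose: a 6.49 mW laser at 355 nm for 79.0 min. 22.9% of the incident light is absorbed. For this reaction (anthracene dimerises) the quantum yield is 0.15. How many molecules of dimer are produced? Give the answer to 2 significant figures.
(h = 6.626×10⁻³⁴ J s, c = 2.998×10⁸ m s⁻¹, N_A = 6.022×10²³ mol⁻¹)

Photon energy at 355 nm: hc/λ = (6.626×10⁻³⁴)(2.998×10⁸)/(355×10⁻⁹) = 5.596×10⁻¹⁹ J.
Energy delivered: (6.49 mW)(4740 s) = 30.76 J.
Photons incident: 30.76 / 5.596×10⁻¹⁹ = 5.497×10¹⁹, i.e. 5.497×10¹⁹/6.022×10²³ = 9.128×10⁻⁵ mol.
Photons absorbed: 0.229 × 9.128×10⁻⁵ = 2.090×10⁻⁵ mol.
Product: Φ × n_abs = 0.15 × 2.090×10⁻⁵ = 3.135×10⁻⁶ mol.
As a count: 3.135×10⁻⁶ × 6.022×10²³ = 1.9×10¹⁸.

1.9×10¹⁸ molecules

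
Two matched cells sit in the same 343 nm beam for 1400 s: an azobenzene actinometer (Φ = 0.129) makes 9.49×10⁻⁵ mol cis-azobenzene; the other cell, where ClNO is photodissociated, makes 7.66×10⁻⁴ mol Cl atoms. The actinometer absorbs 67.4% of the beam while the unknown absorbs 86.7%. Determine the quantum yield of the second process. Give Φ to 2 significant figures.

Photons absorbed by the actinometer: 9.49×10⁻⁵ / 0.129 = 7.357×10⁻⁴ mol.
Incident flux: 7.357×10⁻⁴ / 0.674 = 0.001092 einstein.
Absorbed by unknown: 0.867 × 0.001092 = 9.468×10⁻⁴ mol.
Φ(unknown) = 7.66×10⁻⁴ / 9.468×10⁻⁴ = 0.81.

Φ = 0.81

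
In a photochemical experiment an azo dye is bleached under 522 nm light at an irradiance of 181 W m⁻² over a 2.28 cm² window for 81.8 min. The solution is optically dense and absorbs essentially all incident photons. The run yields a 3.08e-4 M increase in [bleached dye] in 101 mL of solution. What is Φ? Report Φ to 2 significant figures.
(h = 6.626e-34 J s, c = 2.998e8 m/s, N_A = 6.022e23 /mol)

Product: (3.08e-4 M)(0.101 L) = 3.111e-5 mol.
Photon energy at 522 nm: hc/λ = (6.626e-34)(2.998e8)/(522e-9) = 3.806e-19 J.
Energy delivered: (181 W m⁻²)(2.28e-4 m²)(4908 s) = 202.5 J.
Photons incident: 202.5 / 3.806e-19 = 5.321e20, i.e. 5.321e20/6.022e23 = 8.836e-4 mol.
Φ = 3.111e-5 mol / 8.836e-4 mol photons = 0.035.

Φ = 0.035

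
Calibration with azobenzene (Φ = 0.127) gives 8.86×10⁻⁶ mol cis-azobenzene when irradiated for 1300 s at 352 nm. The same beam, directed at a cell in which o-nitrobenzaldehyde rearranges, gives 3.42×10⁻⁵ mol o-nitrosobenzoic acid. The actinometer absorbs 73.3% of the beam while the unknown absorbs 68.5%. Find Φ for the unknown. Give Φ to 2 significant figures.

Φ = 0.52

Photons absorbed by the actinometer: 8.86×10⁻⁶ / 0.127 = 6.976×10⁻⁵ mol.
Incident flux: 6.976×10⁻⁵ / 0.733 = 9.517×10⁻⁵ einstein.
Absorbed by unknown: 0.685 × 9.517×10⁻⁵ = 6.519×10⁻⁵ mol.
Φ(unknown) = 3.42×10⁻⁵ / 6.519×10⁻⁵ = 0.52.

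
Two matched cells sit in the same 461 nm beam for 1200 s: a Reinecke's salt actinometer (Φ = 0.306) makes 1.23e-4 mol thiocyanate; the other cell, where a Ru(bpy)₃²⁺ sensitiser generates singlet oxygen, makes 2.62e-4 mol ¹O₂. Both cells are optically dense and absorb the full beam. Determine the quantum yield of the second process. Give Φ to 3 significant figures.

Φ = 0.652

Photons absorbed by the actinometer: 1.23e-4 / 0.306 = 4.020e-4 mol.
Φ(unknown) = 2.62e-4 / 4.020e-4 = 0.652.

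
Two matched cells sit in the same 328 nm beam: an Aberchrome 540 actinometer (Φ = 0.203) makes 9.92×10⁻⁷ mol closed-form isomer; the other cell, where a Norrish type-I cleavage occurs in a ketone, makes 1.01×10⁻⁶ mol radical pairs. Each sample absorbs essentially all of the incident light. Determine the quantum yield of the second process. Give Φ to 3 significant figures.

Φ = 0.207

Photons absorbed by the actinometer: 9.92×10⁻⁷ / 0.203 = 4.887×10⁻⁶ mol.
Φ(unknown) = 1.01×10⁻⁶ / 4.887×10⁻⁶ = 0.207.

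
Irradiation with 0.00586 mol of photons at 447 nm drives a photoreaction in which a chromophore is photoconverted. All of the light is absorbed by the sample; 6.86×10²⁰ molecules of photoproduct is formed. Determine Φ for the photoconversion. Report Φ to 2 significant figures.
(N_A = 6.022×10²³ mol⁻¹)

Product: 6.86×10²⁰ / 6.022×10²³ = 0.001139 mol.
Φ = 0.001139 mol / 0.00586 mol photons = 0.19.

Φ = 0.19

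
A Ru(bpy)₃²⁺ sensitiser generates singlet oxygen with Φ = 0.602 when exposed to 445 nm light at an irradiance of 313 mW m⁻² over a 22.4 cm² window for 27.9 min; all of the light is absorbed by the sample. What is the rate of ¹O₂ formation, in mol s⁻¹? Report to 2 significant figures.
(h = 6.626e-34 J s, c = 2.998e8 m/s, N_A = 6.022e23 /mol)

1.6e-9 mol s⁻¹

Photon energy at 445 nm: hc/λ = (6.626e-34)(2.998e8)/(445e-9) = 4.464e-19 J.
Energy delivered: (313 mW m⁻²)(22.4e-4 m²)(1674 s) = 1.174 J.
Photons incident: 1.174 / 4.464e-19 = 2.630e18, i.e. 2.630e18/6.022e23 = 4.367e-6 mol.
Product formed: 0.602 × 4.367e-6 = 2.629e-6 mol.
Rate: 2.629e-6 / 1674 s = 1.6e-9 mol s⁻¹.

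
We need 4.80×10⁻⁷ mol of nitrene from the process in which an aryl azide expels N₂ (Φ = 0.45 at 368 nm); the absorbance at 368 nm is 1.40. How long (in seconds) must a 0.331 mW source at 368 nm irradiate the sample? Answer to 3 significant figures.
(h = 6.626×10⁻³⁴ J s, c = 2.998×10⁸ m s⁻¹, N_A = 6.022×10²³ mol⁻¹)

Photons that must be absorbed: 4.80×10⁻⁷ / 0.45 = 1.067×10⁻⁶ mol.
Fraction absorbed: 1 − 10^(−1.40) = 0.9602.
Incident photons needed: 1.067×10⁻⁶ / 0.9602 = 1.111×10⁻⁶ mol.
Photon energy: hc/λ = 5.398×10⁻¹⁹ J; per mole, 3.251×10⁵ J mol⁻¹.
Energy required: 1.111×10⁻⁶ × 3.251×10⁵ = 0.3612 J.
Time: 0.3612 J / 0.000331 W = 1090 s.

t ≈ 1090 s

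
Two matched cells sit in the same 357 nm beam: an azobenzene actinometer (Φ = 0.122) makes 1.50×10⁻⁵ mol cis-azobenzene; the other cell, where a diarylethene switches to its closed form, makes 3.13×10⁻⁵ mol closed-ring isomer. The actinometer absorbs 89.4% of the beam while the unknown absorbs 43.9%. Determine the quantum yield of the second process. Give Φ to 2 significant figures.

Photons absorbed by the actinometer: 1.50×10⁻⁵ / 0.122 = 1.230×10⁻⁴ mol.
Incident flux: 1.230×10⁻⁴ / 0.894 = 1.376×10⁻⁴ einstein.
Absorbed by unknown: 0.439 × 1.376×10⁻⁴ = 6.041×10⁻⁵ mol.
Φ(unknown) = 3.13×10⁻⁵ / 6.041×10⁻⁵ = 0.52.

Φ = 0.52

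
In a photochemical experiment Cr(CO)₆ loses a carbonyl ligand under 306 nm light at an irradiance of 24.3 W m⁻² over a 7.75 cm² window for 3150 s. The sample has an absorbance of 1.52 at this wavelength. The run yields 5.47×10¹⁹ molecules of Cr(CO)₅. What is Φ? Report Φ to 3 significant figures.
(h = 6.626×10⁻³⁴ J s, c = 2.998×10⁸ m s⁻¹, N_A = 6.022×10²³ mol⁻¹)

Product: 5.47×10¹⁹ / 6.022×10²³ = 9.083×10⁻⁵ mol.
Photon energy at 306 nm: hc/λ = (6.626×10⁻³⁴)(2.998×10⁸)/(306×10⁻⁹) = 6.492×10⁻¹⁹ J.
Energy delivered: (24.3 W m⁻²)(7.75×10⁻⁴ m²)(3150 s) = 59.32 J.
Photons incident: 59.32 / 6.492×10⁻¹⁹ = 9.137×10¹⁹, i.e. 9.137×10¹⁹/6.022×10²³ = 1.517×10⁻⁴ mol.
Fraction absorbed: 1 − 10^(−1.52) = 0.9698.
Photons absorbed: 0.9698 × 1.517×10⁻⁴ = 1.471×10⁻⁴ mol.
Φ = 9.083×10⁻⁵ mol / 1.471×10⁻⁴ mol photons = 0.617.

Φ = 0.617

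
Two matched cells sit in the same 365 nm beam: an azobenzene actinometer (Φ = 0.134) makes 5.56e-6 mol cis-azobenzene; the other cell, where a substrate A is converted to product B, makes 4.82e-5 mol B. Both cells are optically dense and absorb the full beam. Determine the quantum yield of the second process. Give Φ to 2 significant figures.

Photons absorbed by the actinometer: 5.56e-6 / 0.134 = 4.149e-5 mol.
Φ(unknown) = 4.82e-5 / 4.149e-5 = 1.2.

Φ = 1.2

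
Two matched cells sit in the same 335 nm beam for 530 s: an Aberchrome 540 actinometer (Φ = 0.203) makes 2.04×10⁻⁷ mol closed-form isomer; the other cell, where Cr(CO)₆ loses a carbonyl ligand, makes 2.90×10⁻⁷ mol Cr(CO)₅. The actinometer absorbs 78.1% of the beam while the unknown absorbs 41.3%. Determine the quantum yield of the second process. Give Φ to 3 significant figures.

Photons absorbed by the actinometer: 2.04×10⁻⁷ / 0.203 = 1.005×10⁻⁶ mol.
Incident flux: 1.005×10⁻⁶ / 0.781 = 1.287×10⁻⁶ einstein.
Absorbed by unknown: 0.413 × 1.287×10⁻⁶ = 5.315×10⁻⁷ mol.
Φ(unknown) = 2.90×10⁻⁷ / 5.315×10⁻⁷ = 0.546.

Φ = 0.546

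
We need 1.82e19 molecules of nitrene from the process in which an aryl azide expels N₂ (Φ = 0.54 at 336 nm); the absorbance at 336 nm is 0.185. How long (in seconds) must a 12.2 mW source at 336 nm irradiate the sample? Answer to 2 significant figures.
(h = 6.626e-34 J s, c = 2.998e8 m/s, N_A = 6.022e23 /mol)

t ≈ 4700 s

Product: 1.82e19 / 6.022e23 = 3.022e-5 mol.
Photons that must be absorbed: 3.022e-5 / 0.54 = 5.596e-5 mol.
Fraction absorbed: 1 − 10^(−0.185) = 0.3469.
Incident photons needed: 5.596e-5 / 0.3469 = 1.613e-4 mol.
Photon energy: hc/λ = 5.912e-19 J; per mole, 3.560e5 J mol⁻¹.
Energy required: 1.613e-4 × 3.560e5 = 57.42 J.
Time: 57.42 J / 0.0122 W = 4700 s.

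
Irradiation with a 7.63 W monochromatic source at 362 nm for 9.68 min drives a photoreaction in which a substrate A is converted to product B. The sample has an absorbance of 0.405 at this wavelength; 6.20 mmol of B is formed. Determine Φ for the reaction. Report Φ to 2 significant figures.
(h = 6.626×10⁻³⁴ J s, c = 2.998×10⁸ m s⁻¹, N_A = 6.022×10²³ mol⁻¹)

Φ = 0.76

Product: 6.20 mmol = 0.00620 mol.
Photon energy at 362 nm: hc/λ = (6.626×10⁻³⁴)(2.998×10⁸)/(362×10⁻⁹) = 5.487×10⁻¹⁹ J.
Energy delivered: (7.63 W)(580.8 s) = 4432 J.
Photons incident: 4432 / 5.487×10⁻¹⁹ = 8.077×10²¹, i.e. 8.077×10²¹/6.022×10²³ = 0.01341 mol.
Fraction absorbed: 1 − 10^(−0.405) = 0.6064.
Photons absorbed: 0.6064 × 0.01341 = 0.008132 mol.
Φ = 0.00620 mol / 0.008132 mol photons = 0.76.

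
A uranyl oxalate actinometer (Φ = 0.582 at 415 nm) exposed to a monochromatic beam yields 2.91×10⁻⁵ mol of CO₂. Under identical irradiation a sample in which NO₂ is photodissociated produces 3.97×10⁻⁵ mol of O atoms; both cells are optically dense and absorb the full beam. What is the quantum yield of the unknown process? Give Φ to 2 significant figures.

Photons absorbed by the actinometer: 2.91×10⁻⁵ / 0.582 = 5.000×10⁻⁵ mol.
Φ(unknown) = 3.97×10⁻⁵ / 5.000×10⁻⁵ = 0.79.

Φ = 0.79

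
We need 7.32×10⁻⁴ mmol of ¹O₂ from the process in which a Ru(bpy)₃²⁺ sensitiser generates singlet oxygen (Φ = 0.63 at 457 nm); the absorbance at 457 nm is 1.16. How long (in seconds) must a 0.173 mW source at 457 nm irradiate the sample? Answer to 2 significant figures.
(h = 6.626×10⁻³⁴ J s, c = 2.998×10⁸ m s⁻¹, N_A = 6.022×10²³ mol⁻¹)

t ≈ 1900 s

Product: 7.32×10⁻⁴ mmol = 7.32×10⁻⁷ mol.
Photons that must be absorbed: 7.32×10⁻⁷ / 0.63 = 1.162×10⁻⁶ mol.
Fraction absorbed: 1 − 10^(−1.16) = 0.9308.
Incident photons needed: 1.162×10⁻⁶ / 0.9308 = 1.248×10⁻⁶ mol.
Photon energy: hc/λ = 4.347×10⁻¹⁹ J; per mole, 2.618×10⁵ J mol⁻¹.
Energy required: 1.248×10⁻⁶ × 2.618×10⁵ = 0.3267 J.
Time: 0.3267 J / 0.000173 W = 1900 s.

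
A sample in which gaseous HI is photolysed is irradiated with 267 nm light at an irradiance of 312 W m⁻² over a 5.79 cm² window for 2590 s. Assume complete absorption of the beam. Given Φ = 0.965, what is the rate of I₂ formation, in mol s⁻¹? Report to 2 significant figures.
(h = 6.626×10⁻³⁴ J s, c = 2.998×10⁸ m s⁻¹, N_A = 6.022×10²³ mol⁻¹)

Photon energy at 267 nm: hc/λ = (6.626×10⁻³⁴)(2.998×10⁸)/(267×10⁻⁹) = 7.440×10⁻¹⁹ J.
Energy delivered: (312 W m⁻²)(5.79×10⁻⁴ m²)(2590 s) = 467.9 J.
Photons incident: 467.9 / 7.440×10⁻¹⁹ = 6.289×10²⁰, i.e. 6.289×10²⁰/6.022×10²³ = 0.001044 mol.
Product formed: 0.965 × 0.001044 = 0.001007 mol.
Rate: 0.001007 / 2590 s = 3.9×10⁻⁷ mol s⁻¹.

3.9×10⁻⁷ mol s⁻¹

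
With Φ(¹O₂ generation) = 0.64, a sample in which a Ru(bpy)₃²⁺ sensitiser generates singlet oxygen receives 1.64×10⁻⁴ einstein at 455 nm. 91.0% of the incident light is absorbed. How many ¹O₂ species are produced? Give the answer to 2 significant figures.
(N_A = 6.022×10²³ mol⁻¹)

Photons absorbed: 0.910 × 1.64×10⁻⁴ = 1.492×10⁻⁴ mol.
Product: Φ × n_abs = 0.64 × 1.492×10⁻⁴ = 9.549×10⁻⁵ mol.
As a count: 9.549×10⁻⁵ × 6.022×10²³ = 5.8×10¹⁹.

5.8×10¹⁹ species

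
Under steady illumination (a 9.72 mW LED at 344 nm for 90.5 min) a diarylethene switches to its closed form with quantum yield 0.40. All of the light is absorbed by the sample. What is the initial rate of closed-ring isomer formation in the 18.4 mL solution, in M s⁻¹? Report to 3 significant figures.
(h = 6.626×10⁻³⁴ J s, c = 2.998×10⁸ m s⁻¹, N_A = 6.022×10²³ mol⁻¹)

6.08×10⁻⁷ M s⁻¹

Photon energy at 344 nm: hc/λ = (6.626×10⁻³⁴)(2.998×10⁸)/(344×10⁻⁹) = 5.775×10⁻¹⁹ J.
Energy delivered: (9.72 mW)(5430 s) = 52.78 J.
Photons incident: 52.78 / 5.775×10⁻¹⁹ = 9.139×10¹⁹, i.e. 9.139×10¹⁹/6.022×10²³ = 1.518×10⁻⁴ mol.
Product formed: 0.40 × 1.518×10⁻⁴ = 6.072×10⁻⁵ mol.
Rate: 6.072×10⁻⁵ mol / (5430 s × 0.0184 L) = 6.08×10⁻⁷ M s⁻¹.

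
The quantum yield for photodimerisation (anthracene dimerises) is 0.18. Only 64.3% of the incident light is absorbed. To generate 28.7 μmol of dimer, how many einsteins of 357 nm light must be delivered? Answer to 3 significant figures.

Product: 28.7 μmol = 2.87×10⁻⁵ mol.
Photons that must be absorbed: 2.87×10⁻⁵ / 0.18 = 1.594×10⁻⁴ mol.
Incident photons needed: 1.594×10⁻⁴ / 0.643 = 2.479×10⁻⁴ mol.

2.48×10⁻⁴ einstein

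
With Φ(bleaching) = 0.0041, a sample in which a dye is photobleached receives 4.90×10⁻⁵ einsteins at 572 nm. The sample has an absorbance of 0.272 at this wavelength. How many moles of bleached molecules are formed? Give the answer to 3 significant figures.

9.35×10⁻⁸ mol

Fraction absorbed: 1 − 10^(−0.272) = 0.4654.
Photons absorbed: 0.4654 × 4.90×10⁻⁵ = 2.280×10⁻⁵ mol.
Product: Φ × n_abs = 0.0041 × 2.280×10⁻⁵ = 9.348×10⁻⁸ mol.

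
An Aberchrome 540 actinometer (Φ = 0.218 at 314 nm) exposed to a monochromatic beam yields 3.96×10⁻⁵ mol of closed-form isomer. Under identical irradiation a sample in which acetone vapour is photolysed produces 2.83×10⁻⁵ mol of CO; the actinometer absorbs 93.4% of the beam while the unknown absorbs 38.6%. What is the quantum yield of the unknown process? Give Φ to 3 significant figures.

Photons absorbed by the actinometer: 3.96×10⁻⁵ / 0.218 = 1.817×10⁻⁴ mol.
Incident flux: 1.817×10⁻⁴ / 0.934 = 1.945×10⁻⁴ einstein.
Absorbed by unknown: 0.386 × 1.945×10⁻⁴ = 7.508×10⁻⁵ mol.
Φ(unknown) = 2.83×10⁻⁵ / 7.508×10⁻⁵ = 0.377.

Φ = 0.377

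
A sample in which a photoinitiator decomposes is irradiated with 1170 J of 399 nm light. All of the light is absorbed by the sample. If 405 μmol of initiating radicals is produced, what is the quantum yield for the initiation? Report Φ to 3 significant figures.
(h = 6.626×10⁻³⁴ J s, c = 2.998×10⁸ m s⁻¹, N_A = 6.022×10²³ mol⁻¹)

Φ = 0.104

Product: 405 μmol = 4.05×10⁻⁴ mol.
Photon energy at 399 nm: hc/λ = (6.626×10⁻³⁴)(2.998×10⁸)/(399×10⁻⁹) = 4.979×10⁻¹⁹ J.
Photons incident: 1170 / 4.979×10⁻¹⁹ = 2.350×10²¹, i.e. 2.350×10²¹/6.022×10²³ = 0.003902 mol.
Φ = 4.05×10⁻⁴ mol / 0.003902 mol photons = 0.104.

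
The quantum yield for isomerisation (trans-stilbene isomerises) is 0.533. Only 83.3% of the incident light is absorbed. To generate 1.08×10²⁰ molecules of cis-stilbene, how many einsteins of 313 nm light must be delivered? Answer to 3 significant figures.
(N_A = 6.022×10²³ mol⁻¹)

4.04×10⁻⁴ einstein

Product: 1.08×10²⁰ / 6.022×10²³ = 1.793×10⁻⁴ mol.
Photons that must be absorbed: 1.793×10⁻⁴ / 0.533 = 3.364×10⁻⁴ mol.
Incident photons needed: 3.364×10⁻⁴ / 0.833 = 4.038×10⁻⁴ mol.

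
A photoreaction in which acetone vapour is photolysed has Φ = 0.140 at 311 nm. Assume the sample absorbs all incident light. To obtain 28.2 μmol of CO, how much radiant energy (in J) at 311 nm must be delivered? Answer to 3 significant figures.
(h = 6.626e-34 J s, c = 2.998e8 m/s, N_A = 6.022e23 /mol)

Product: 28.2 μmol = 2.82e-5 mol.
Photons that must be absorbed: 2.82e-5 / 0.140 = 2.014e-4 mol.
Photon energy: hc/λ = 6.387e-19 J; per mole, 3.846e5 J mol⁻¹.
Energy required: 2.014e-4 × 3.846e5 = 77.5 J.

77.5 J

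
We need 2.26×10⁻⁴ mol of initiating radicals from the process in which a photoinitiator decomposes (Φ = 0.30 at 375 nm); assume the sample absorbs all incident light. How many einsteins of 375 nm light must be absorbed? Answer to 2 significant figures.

7.5×10⁻⁴ einstein

Photons that must be absorbed: 2.26×10⁻⁴ / 0.30 = 7.533×10⁻⁴ mol.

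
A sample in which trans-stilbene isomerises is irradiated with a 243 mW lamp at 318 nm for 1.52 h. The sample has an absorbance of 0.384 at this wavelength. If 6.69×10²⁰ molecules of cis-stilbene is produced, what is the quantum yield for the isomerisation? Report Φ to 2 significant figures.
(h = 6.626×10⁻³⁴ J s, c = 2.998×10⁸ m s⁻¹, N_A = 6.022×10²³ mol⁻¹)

Product: 6.69×10²⁰ / 6.022×10²³ = 0.001111 mol.
Photon energy at 318 nm: hc/λ = (6.626×10⁻³⁴)(2.998×10⁸)/(318×10⁻⁹) = 6.247×10⁻¹⁹ J.
Energy delivered: (243 mW)(5472 s) = 1330 J.
Photons incident: 1330 / 6.247×10⁻¹⁹ = 2.129×10²¹, i.e. 2.129×10²¹/6.022×10²³ = 0.003535 mol.
Fraction absorbed: 1 − 10^(−0.384) = 0.5870.
Photons absorbed: 0.5870 × 0.003535 = 0.002075 mol.
Φ = 0.001111 mol / 0.002075 mol photons = 0.54.

Φ = 0.54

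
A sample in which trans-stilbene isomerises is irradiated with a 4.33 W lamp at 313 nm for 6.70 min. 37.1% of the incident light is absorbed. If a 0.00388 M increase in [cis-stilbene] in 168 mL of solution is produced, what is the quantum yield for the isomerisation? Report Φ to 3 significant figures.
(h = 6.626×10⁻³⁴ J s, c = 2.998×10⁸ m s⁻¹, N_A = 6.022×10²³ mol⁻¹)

Product: (0.00388 M)(0.168 L) = 6.518×10⁻⁴ mol.
Photon energy at 313 nm: hc/λ = (6.626×10⁻³⁴)(2.998×10⁸)/(313×10⁻⁹) = 6.347×10⁻¹⁹ J.
Energy delivered: (4.33 W)(402 s) = 1741 J.
Photons incident: 1741 / 6.347×10⁻¹⁹ = 2.743×10²¹, i.e. 2.743×10²¹/6.022×10²³ = 0.004555 mol.
Photons absorbed: 0.371 × 0.004555 = 0.001690 mol.
Φ = 6.518×10⁻⁴ mol / 0.001690 mol photons = 0.386.

Φ = 0.386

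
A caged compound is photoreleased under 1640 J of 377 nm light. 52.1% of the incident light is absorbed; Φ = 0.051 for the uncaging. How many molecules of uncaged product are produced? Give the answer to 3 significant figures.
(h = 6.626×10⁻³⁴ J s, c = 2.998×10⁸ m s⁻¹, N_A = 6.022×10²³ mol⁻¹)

8.27×10¹⁹ molecules

Photon energy at 377 nm: hc/λ = (6.626×10⁻³⁴)(2.998×10⁸)/(377×10⁻⁹) = 5.269×10⁻¹⁹ J.
Photons incident: 1640 / 5.269×10⁻¹⁹ = 3.113×10²¹, i.e. 3.113×10²¹/6.022×10²³ = 0.005169 mol.
Photons absorbed: 0.521 × 0.005169 = 0.002693 mol.
Product: Φ × n_abs = 0.051 × 0.002693 = 1.373×10⁻⁴ mol.
As a count: 1.373×10⁻⁴ × 6.022×10²³ = 8.27×10¹⁹.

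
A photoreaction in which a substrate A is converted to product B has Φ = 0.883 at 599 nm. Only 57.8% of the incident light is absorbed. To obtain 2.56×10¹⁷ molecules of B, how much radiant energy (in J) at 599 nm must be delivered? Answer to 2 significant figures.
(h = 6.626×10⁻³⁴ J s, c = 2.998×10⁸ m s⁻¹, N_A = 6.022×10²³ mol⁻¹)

0.17 J

Product: 2.56×10¹⁷ / 6.022×10²³ = 4.251×10⁻⁷ mol.
Photons that must be absorbed: 4.251×10⁻⁷ / 0.883 = 4.814×10⁻⁷ mol.
Incident photons needed: 4.814×10⁻⁷ / 0.578 = 8.329×10⁻⁷ mol.
Photon energy: hc/λ = 3.316×10⁻¹⁹ J; per mole, 1.997×10⁵ J mol⁻¹.
Energy required: 8.329×10⁻⁷ × 1.997×10⁵ = 0.17 J.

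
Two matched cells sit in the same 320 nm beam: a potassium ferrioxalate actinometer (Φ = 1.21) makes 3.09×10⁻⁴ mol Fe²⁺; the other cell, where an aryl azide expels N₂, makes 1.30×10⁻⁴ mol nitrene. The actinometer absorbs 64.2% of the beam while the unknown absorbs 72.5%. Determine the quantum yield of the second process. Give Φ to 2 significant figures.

Φ = 0.45

Photons absorbed by the actinometer: 3.09×10⁻⁴ / 1.21 = 2.554×10⁻⁴ mol.
Incident flux: 2.554×10⁻⁴ / 0.642 = 3.978×10⁻⁴ einstein.
Absorbed by unknown: 0.725 × 3.978×10⁻⁴ = 2.884×10⁻⁴ mol.
Φ(unknown) = 1.30×10⁻⁴ / 2.884×10⁻⁴ = 0.45.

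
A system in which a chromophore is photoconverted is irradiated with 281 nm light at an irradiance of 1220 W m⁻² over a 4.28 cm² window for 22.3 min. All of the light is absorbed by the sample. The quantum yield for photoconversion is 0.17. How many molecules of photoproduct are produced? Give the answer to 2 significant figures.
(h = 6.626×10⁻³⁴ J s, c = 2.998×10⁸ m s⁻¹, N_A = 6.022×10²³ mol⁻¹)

1.7×10²⁰ molecules

Photon energy at 281 nm: hc/λ = (6.626×10⁻³⁴)(2.998×10⁸)/(281×10⁻⁹) = 7.069×10⁻¹⁹ J.
Energy delivered: (1220 W m⁻²)(4.28×10⁻⁴ m²)(1338 s) = 698.7 J.
Photons incident: 698.7 / 7.069×10⁻¹⁹ = 9.884×10²⁰, i.e. 9.884×10²⁰/6.022×10²³ = 0.001641 mol.
Product: Φ × n_abs = 0.17 × 0.001641 = 2.790×10⁻⁴ mol.
As a count: 2.790×10⁻⁴ × 6.022×10²³ = 1.7×10²⁰.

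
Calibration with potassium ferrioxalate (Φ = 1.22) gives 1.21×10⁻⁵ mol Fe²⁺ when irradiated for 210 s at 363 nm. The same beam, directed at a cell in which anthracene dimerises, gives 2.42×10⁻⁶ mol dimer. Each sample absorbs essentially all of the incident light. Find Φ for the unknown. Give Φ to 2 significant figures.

Φ = 0.24

Photons absorbed by the actinometer: 1.21×10⁻⁵ / 1.22 = 9.918×10⁻⁶ mol.
Φ(unknown) = 2.42×10⁻⁶ / 9.918×10⁻⁶ = 0.24.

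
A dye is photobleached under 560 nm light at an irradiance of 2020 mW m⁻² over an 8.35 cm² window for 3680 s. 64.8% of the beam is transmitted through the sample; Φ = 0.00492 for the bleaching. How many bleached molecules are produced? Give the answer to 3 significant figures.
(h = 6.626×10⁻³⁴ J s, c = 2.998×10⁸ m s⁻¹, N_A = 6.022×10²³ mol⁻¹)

Photon energy at 560 nm: hc/λ = (6.626×10⁻³⁴)(2.998×10⁸)/(560×10⁻⁹) = 3.547×10⁻¹⁹ J.
Energy delivered: (2020 mW m⁻²)(8.35×10⁻⁴ m²)(3680 s) = 6.207 J.
Photons incident: 6.207 / 3.547×10⁻¹⁹ = 1.750×10¹⁹, i.e. 1.750×10¹⁹/6.022×10²³ = 2.906×10⁻⁵ mol.
Fraction absorbed: 1 − 64.8/100 = 0.3520.
Photons absorbed: 0.3520 × 2.906×10⁻⁵ = 1.023×10⁻⁵ mol.
Product: Φ × n_abs = 0.00492 × 1.023×10⁻⁵ = 5.033×10⁻⁸ mol.
As a count: 5.033×10⁻⁸ × 6.022×10²³ = 3.03×10¹⁶.

3.03×10¹⁶ bleached molecules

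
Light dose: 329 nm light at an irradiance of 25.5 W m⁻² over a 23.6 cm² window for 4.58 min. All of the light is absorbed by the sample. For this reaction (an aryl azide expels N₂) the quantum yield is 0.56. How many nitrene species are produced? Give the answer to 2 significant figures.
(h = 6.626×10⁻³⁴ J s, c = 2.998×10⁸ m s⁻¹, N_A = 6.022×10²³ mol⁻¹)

1.5×10¹⁹ species

Photon energy at 329 nm: hc/λ = (6.626×10⁻³⁴)(2.998×10⁸)/(329×10⁻⁹) = 6.038×10⁻¹⁹ J.
Energy delivered: (25.5 W m⁻²)(23.6×10⁻⁴ m²)(274.8 s) = 16.54 J.
Photons incident: 16.54 / 6.038×10⁻¹⁹ = 2.739×10¹⁹, i.e. 2.739×10¹⁹/6.022×10²³ = 4.548×10⁻⁵ mol.
Product: Φ × n_abs = 0.56 × 4.548×10⁻⁵ = 2.547×10⁻⁵ mol.
As a count: 2.547×10⁻⁵ × 6.022×10²³ = 1.5×10¹⁹.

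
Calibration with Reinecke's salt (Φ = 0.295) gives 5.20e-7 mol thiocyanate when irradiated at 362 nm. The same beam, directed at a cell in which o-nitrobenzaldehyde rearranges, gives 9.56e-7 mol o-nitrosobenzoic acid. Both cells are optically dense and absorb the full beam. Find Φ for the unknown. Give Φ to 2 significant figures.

Photons absorbed by the actinometer: 5.20e-7 / 0.295 = 1.763e-6 mol.
Φ(unknown) = 9.56e-7 / 1.763e-6 = 0.54.

Φ = 0.54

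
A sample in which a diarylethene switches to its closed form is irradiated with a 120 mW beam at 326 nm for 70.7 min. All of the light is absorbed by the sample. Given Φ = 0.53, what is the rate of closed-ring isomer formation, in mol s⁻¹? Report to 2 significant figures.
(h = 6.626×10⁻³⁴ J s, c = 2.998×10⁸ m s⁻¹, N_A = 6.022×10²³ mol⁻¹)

Photon energy at 326 nm: hc/λ = (6.626×10⁻³⁴)(2.998×10⁸)/(326×10⁻⁹) = 6.093×10⁻¹⁹ J.
Energy delivered: (120 mW)(4242 s) = 509.0 J.
Photons incident: 509.0 / 6.093×10⁻¹⁹ = 8.354×10²⁰, i.e. 8.354×10²⁰/6.022×10²³ = 0.001387 mol.
Product formed: 0.53 × 0.001387 = 7.351×10⁻⁴ mol.
Rate: 7.351×10⁻⁴ / 4242 s = 1.7×10⁻⁷ mol s⁻¹.

1.7×10⁻⁷ mol s⁻¹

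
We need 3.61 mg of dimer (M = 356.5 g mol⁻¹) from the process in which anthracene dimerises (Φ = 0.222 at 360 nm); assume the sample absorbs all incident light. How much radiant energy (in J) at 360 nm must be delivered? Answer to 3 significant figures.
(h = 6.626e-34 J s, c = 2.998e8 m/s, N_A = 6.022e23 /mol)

Product: 3.61 mg / 356.5 g mol⁻¹ = 1.013e-5 mol.
Photons that must be absorbed: 1.013e-5 / 0.222 = 4.563e-5 mol.
Photon energy: hc/λ = 5.518e-19 J; per mole, 3.323e5 J mol⁻¹.
Energy required: 4.563e-5 × 3.323e5 = 15.2 J.

15.2 J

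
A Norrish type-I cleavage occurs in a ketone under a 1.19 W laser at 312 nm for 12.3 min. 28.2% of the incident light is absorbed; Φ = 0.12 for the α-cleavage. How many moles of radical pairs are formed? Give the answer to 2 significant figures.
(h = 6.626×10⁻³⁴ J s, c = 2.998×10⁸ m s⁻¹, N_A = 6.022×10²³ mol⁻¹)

Photon energy at 312 nm: hc/λ = (6.626×10⁻³⁴)(2.998×10⁸)/(312×10⁻⁹) = 6.367×10⁻¹⁹ J.
Energy delivered: (1.19 W)(738 s) = 878.2 J.
Photons incident: 878.2 / 6.367×10⁻¹⁹ = 1.379×10²¹, i.e. 1.379×10²¹/6.022×10²³ = 0.002290 mol.
Photons absorbed: 0.282 × 0.002290 = 6.458×10⁻⁴ mol.
Product: Φ × n_abs = 0.12 × 6.458×10⁻⁴ = 7.750×10⁻⁵ mol.

7.8×10⁻⁵ mol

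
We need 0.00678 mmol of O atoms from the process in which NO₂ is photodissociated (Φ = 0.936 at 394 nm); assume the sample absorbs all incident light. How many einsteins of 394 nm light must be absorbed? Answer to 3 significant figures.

Product: 0.00678 mmol = 6.78×10⁻⁶ mol.
Photons that must be absorbed: 6.78×10⁻⁶ / 0.936 = 7.244×10⁻⁶ mol.

7.24×10⁻⁶ einstein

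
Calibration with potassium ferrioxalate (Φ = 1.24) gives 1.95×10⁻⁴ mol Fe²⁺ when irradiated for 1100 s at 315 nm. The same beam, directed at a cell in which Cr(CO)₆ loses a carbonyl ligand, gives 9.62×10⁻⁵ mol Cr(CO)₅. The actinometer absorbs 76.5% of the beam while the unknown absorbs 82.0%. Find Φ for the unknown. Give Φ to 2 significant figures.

Photons absorbed by the actinometer: 1.95×10⁻⁴ / 1.24 = 1.573×10⁻⁴ mol.
Incident flux: 1.573×10⁻⁴ / 0.765 = 2.056×10⁻⁴ einstein.
Absorbed by unknown: 0.820 × 2.056×10⁻⁴ = 1.686×10⁻⁴ mol.
Φ(unknown) = 9.62×10⁻⁵ / 1.686×10⁻⁴ = 0.57.

Φ = 0.57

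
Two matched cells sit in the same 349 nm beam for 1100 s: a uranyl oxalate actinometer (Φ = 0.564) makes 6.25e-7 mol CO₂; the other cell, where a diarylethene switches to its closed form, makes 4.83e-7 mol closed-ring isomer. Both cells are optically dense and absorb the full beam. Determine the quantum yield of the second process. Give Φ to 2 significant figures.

Photons absorbed by the actinometer: 6.25e-7 / 0.564 = 1.108e-6 mol.
Φ(unknown) = 4.83e-7 / 1.108e-6 = 0.44.

Φ = 0.44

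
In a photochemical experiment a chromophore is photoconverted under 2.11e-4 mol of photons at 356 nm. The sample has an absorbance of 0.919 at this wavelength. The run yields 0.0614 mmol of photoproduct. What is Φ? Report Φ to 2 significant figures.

Φ = 0.33

Product: 0.0614 mmol = 6.14e-5 mol.
Fraction absorbed: 1 − 10^(−0.919) = 0.8795.
Photons absorbed: 0.8795 × 2.11e-4 = 1.856e-4 mol.
Φ = 6.14e-5 mol / 1.856e-4 mol photons = 0.33.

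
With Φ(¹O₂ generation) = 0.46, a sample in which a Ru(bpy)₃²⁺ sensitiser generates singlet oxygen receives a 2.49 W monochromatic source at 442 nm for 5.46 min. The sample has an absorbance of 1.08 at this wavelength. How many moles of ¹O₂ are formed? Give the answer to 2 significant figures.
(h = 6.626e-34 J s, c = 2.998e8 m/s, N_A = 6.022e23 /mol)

Photon energy at 442 nm: hc/λ = (6.626e-34)(2.998e8)/(442e-9) = 4.494e-19 J.
Energy delivered: (2.49 W)(327.6 s) = 815.7 J.
Photons incident: 815.7 / 4.494e-19 = 1.815e21, i.e. 1.815e21/6.022e23 = 0.003014 mol.
Fraction absorbed: 1 − 10^(−1.08) = 0.9168.
Photons absorbed: 0.9168 × 0.003014 = 0.002763 mol.
Product: Φ × n_abs = 0.46 × 0.002763 = 0.001271 mol.

0.0013 mol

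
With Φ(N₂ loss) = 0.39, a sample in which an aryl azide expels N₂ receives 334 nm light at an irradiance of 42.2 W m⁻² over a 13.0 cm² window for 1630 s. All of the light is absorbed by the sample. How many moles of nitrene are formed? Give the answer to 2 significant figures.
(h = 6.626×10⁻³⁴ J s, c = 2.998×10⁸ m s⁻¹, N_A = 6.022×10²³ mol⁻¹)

Photon energy at 334 nm: hc/λ = (6.626×10⁻³⁴)(2.998×10⁸)/(334×10⁻⁹) = 5.948×10⁻¹⁹ J.
Energy delivered: (42.2 W m⁻²)(13.0×10⁻⁴ m²)(1630 s) = 89.42 J.
Photons incident: 89.42 / 5.948×10⁻¹⁹ = 1.503×10²⁰, i.e. 1.503×10²⁰/6.022×10²³ = 2.496×10⁻⁴ mol.
Product: Φ × n_abs = 0.39 × 2.496×10⁻⁴ = 9.734×10⁻⁵ mol.

9.7×10⁻⁵ mol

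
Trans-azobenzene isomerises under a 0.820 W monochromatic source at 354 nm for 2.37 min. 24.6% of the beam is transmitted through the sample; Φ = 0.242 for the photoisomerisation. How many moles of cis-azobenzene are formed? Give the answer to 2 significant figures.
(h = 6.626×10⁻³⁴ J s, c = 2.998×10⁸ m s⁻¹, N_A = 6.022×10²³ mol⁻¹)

Photon energy at 354 nm: hc/λ = (6.626×10⁻³⁴)(2.998×10⁸)/(354×10⁻⁹) = 5.612×10⁻¹⁹ J.
Energy delivered: (0.820 W)(142.2 s) = 116.6 J.
Photons incident: 116.6 / 5.612×10⁻¹⁹ = 2.078×10²⁰, i.e. 2.078×10²⁰/6.022×10²³ = 3.451×10⁻⁴ mol.
Fraction absorbed: 1 − 24.6/100 = 0.7540.
Photons absorbed: 0.7540 × 3.451×10⁻⁴ = 2.602×10⁻⁴ mol.
Product: Φ × n_abs = 0.242 × 2.602×10⁻⁴ = 6.297×10⁻⁵ mol.

6.3×10⁻⁵ mol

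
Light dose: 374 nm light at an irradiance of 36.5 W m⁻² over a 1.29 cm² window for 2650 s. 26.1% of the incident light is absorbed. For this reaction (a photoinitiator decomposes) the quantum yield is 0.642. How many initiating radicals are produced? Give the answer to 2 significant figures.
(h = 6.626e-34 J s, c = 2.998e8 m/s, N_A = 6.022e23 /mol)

3.9e18 initiating radicals

Photon energy at 374 nm: hc/λ = (6.626e-34)(2.998e8)/(374e-9) = 5.311e-19 J.
Energy delivered: (36.5 W m⁻²)(1.29e-4 m²)(2650 s) = 12.48 J.
Photons incident: 12.48 / 5.311e-19 = 2.350e19, i.e. 2.350e19/6.022e23 = 3.902e-5 mol.
Photons absorbed: 0.261 × 3.902e-5 = 1.018e-5 mol.
Product: Φ × n_abs = 0.642 × 1.018e-5 = 6.536e-6 mol.
As a count: 6.536e-6 × 6.022e23 = 3.9e18.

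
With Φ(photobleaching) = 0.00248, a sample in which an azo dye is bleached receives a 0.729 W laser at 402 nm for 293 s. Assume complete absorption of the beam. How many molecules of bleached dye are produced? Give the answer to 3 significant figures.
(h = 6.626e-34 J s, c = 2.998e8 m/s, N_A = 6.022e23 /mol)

1.07e18 molecules

Photon energy at 402 nm: hc/λ = (6.626e-34)(2.998e8)/(402e-9) = 4.941e-19 J.
Energy delivered: (0.729 W)(293 s) = 213.6 J.
Photons incident: 213.6 / 4.941e-19 = 4.323e20, i.e. 4.323e20/6.022e23 = 7.179e-4 mol.
Product: Φ × n_abs = 0.00248 × 7.179e-4 = 1.780e-6 mol.
As a count: 1.780e-6 × 6.022e23 = 1.07e18.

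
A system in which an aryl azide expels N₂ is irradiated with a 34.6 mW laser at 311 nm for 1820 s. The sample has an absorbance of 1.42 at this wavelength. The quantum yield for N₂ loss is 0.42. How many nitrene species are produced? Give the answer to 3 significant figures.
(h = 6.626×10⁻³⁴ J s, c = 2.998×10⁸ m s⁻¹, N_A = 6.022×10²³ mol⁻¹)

3.98×10¹⁹ species

Photon energy at 311 nm: hc/λ = (6.626×10⁻³⁴)(2.998×10⁸)/(311×10⁻⁹) = 6.387×10⁻¹⁹ J.
Energy delivered: (34.6 mW)(1820 s) = 62.97 J.
Photons incident: 62.97 / 6.387×10⁻¹⁹ = 9.859×10¹⁹, i.e. 9.859×10¹⁹/6.022×10²³ = 1.637×10⁻⁴ mol.
Fraction absorbed: 1 − 10^(−1.42) = 0.9620.
Photons absorbed: 0.9620 × 1.637×10⁻⁴ = 1.575×10⁻⁴ mol.
Product: Φ × n_abs = 0.42 × 1.575×10⁻⁴ = 6.615×10⁻⁵ mol.
As a count: 6.615×10⁻⁵ × 6.022×10²³ = 3.98×10¹⁹.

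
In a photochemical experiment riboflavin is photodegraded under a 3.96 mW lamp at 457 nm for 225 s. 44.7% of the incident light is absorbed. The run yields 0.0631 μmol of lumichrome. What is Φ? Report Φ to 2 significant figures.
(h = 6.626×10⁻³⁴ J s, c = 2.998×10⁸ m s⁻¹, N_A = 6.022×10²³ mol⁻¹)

Φ = 0.041

Product: 0.0631 μmol = 6.31×10⁻⁸ mol.
Photon energy at 457 nm: hc/λ = (6.626×10⁻³⁴)(2.998×10⁸)/(457×10⁻⁹) = 4.347×10⁻¹⁹ J.
Energy delivered: (3.96 mW)(225 s) = 0.8910 J.
Photons incident: 0.8910 / 4.347×10⁻¹⁹ = 2.050×10¹⁸, i.e. 2.050×10¹⁸/6.022×10²³ = 3.404×10⁻⁶ mol.
Photons absorbed: 0.447 × 3.404×10⁻⁶ = 1.522×10⁻⁶ mol.
Φ = 6.31×10⁻⁸ mol / 1.522×10⁻⁶ mol photons = 0.041.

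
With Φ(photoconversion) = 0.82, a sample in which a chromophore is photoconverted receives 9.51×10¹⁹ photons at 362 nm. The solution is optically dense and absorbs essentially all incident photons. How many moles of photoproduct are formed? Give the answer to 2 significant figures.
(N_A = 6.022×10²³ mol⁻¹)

1.3×10⁻⁴ mol

Moles of photons: 9.51×10¹⁹ / 6.022×10²³ = 1.579×10⁻⁴ mol.
Product: Φ × n_abs = 0.82 × 1.579×10⁻⁴ = 1.295×10⁻⁴ mol.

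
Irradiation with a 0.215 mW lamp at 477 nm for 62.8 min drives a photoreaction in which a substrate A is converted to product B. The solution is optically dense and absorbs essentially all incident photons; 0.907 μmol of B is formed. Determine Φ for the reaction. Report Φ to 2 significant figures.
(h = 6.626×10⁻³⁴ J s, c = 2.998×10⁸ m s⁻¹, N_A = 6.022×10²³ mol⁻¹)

Φ = 0.28

Product: 0.907 μmol = 9.07×10⁻⁷ mol.
Photon energy at 477 nm: hc/λ = (6.626×10⁻³⁴)(2.998×10⁸)/(477×10⁻⁹) = 4.165×10⁻¹⁹ J.
Energy delivered: (0.215 mW)(3768 s) = 0.8101 J.
Photons incident: 0.8101 / 4.165×10⁻¹⁹ = 1.945×10¹⁸, i.e. 1.945×10¹⁸/6.022×10²³ = 3.230×10⁻⁶ mol.
Φ = 9.07×10⁻⁷ mol / 3.230×10⁻⁶ mol photons = 0.28.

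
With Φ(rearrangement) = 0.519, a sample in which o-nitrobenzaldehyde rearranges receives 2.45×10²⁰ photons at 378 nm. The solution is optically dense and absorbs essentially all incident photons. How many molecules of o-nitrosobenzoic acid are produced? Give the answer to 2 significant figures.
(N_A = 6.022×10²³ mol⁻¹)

Moles of photons: 2.45×10²⁰ / 6.022×10²³ = 4.068×10⁻⁴ mol.
Product: Φ × n_abs = 0.519 × 4.068×10⁻⁴ = 2.111×10⁻⁴ mol.
As a count: 2.111×10⁻⁴ × 6.022×10²³ = 1.3×10²⁰.

1.3×10²⁰ molecules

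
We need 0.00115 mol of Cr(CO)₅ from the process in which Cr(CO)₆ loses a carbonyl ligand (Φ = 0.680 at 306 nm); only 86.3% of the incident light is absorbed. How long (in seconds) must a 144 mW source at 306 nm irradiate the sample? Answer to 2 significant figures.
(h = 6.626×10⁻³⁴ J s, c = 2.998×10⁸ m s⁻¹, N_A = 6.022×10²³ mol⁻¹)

t ≈ 5300 s

Photons that must be absorbed: 0.00115 / 0.680 = 0.001691 mol.
Incident photons needed: 0.001691 / 0.863 = 0.001959 mol.
Photon energy: hc/λ = 6.492×10⁻¹⁹ J; per mole, 3.909×10⁵ J mol⁻¹.
Energy required: 0.001959 × 3.909×10⁵ = 765.8 J.
Time: 765.8 J / 0.144 W = 5300 s.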